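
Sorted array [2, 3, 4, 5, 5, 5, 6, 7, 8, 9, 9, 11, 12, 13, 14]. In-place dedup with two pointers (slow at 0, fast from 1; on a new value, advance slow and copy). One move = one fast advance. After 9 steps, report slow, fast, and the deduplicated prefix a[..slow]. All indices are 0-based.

slow=7, fast=10, prefix=[2, 3, 4, 5, 6, 7, 8, 9]

slow=0 fast=1: a[fast]=3≠a[slow]=2 write a[1]=3, slow++,fast++
slow=1 fast=2: a[fast]=4≠a[slow]=3 write a[2]=4, slow++,fast++
slow=2 fast=3: a[fast]=5≠a[slow]=4 write a[3]=5, slow++,fast++
slow=3 fast=4: a[fast]=5=a[slow] dup, fast++
slow=3 fast=5: a[fast]=5=a[slow] dup, fast++
slow=3 fast=6: a[fast]=6≠a[slow]=5 write a[4]=6, slow++,fast++
slow=4 fast=7: a[fast]=7≠a[slow]=6 write a[5]=7, slow++,fast++
slow=5 fast=8: a[fast]=8≠a[slow]=7 write a[6]=8, slow++,fast++
slow=6 fast=9: a[fast]=9≠a[slow]=8 write a[7]=9, slow++,fast++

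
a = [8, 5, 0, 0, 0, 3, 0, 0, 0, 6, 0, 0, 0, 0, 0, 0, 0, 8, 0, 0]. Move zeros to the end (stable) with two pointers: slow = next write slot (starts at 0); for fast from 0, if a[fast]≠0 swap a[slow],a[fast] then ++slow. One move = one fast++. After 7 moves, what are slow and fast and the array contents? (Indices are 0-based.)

(s=0,f=0) a[fast]=8≠0 swap→a[0]=8 → slow++,fast++
(s=1,f=1) a[fast]=5≠0 swap→a[1]=5 → slow++,fast++
(s=2,f=2) a[fast]=0 → fast++
(s=2,f=3) a[fast]=0 → fast++
(s=2,f=4) a[fast]=0 → fast++
(s=2,f=5) a[fast]=3≠0 swap→a[2]=3 → slow++,fast++
(s=3,f=6) a[fast]=0 → fast++

slow=3, fast=7, a=[8, 5, 3, 0, 0, 0, 0, 0, 0, 6, 0, 0, 0, 0, 0, 0, 0, 8, 0, 0]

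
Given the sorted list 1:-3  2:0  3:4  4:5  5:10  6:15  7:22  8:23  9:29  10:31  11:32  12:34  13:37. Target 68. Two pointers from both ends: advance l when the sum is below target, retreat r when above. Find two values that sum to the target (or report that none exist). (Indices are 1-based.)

(31, 37)

[1,13] -3+37=34 <68 → l++
[2,13] 0+37=37 <68 → l++
[3,13] 4+37=41 <68 → l++
[4,13] 5+37=42 <68 → l++
[5,13] 10+37=47 <68 → l++
[6,13] 15+37=52 <68 → l++
[7,13] 22+37=59 <68 → l++
[8,13] 23+37=60 <68 → l++
[9,13] 29+37=66 <68 → l++
[10,13] 31+37=68 → found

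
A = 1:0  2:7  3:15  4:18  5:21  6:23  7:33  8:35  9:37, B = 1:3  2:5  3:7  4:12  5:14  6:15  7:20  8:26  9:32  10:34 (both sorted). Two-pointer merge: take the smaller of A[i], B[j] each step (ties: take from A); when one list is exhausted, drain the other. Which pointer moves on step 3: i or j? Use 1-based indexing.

i=1 j=1: A[i]=0<=B[j]=3 take 0, i++
i=2 j=1: A[i]=7>B[j]=3 take 3, j++
i=2 j=2: A[i]=7>B[j]=5 take 5, j++

j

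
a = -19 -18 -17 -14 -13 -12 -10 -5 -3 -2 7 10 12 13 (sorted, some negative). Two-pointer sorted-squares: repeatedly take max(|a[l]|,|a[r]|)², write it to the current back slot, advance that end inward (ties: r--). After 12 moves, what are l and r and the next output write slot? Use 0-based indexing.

l=0 r=13: |-19|>|13| out[13]=361, l++
l=1 r=13: |-18|>|13| out[12]=324, l++
l=2 r=13: |-17|>|13| out[11]=289, l++
l=3 r=13: |-14|>|13| out[10]=196, l++
l=4 r=13: |-13|<=|13| out[9]=169, r--
l=4 r=12: |-13|>|12| out[8]=169, l++
l=5 r=12: |-12|<=|12| out[7]=144, r--
l=5 r=11: |-12|>|10| out[6]=144, l++
l=6 r=11: |-10|<=|10| out[5]=100, r--
l=6 r=10: |-10|>|7| out[4]=100, l++
l=7 r=10: |-5|<=|7| out[3]=49, r--
l=7 r=9: |-5|>|-2| out[2]=25, l++

l=8, r=9, next write slot=1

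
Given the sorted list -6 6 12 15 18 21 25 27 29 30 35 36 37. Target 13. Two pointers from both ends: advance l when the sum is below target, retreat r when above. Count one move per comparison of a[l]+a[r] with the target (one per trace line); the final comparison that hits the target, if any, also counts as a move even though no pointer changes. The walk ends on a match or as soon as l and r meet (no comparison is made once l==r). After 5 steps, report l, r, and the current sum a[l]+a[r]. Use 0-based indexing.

l=0, r=7, sum=21

[0,12] -6+37=31 >13 → r--
[0,11] -6+36=30 >13 → r--
[0,10] -6+35=29 >13 → r--
[0,9] -6+30=24 >13 → r--
[0,8] -6+29=23 >13 → r--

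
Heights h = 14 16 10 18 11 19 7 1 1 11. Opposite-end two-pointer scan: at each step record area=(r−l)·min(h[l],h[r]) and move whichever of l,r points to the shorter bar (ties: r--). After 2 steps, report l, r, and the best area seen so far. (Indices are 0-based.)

l=0 r=9: min(14,11)*9=99 best=99 *, r--
l=0 r=8: min(14,1)*8=8 best=99, r--

l=0, r=7, best area=99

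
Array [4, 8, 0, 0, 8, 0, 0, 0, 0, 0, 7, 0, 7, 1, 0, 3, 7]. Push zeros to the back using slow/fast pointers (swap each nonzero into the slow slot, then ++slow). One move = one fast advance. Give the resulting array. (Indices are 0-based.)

[4, 8, 8, 7, 7, 1, 3, 7, 0, 0, 0, 0, 0, 0, 0, 0, 0]

(s=0,f=0) a[fast]=4≠0 swap→a[0]=4 → slow++,fast++
(s=1,f=1) a[fast]=8≠0 swap→a[1]=8 → slow++,fast++
(s=2,f=2) a[fast]=0 → fast++
(s=2,f=3) a[fast]=0 → fast++
(s=2,f=4) a[fast]=8≠0 swap→a[2]=8 → slow++,fast++
(s=3,f=5) a[fast]=0 → fast++
(s=3,f=6) a[fast]=0 → fast++
(s=3,f=7) a[fast]=0 → fast++
(s=3,f=8) a[fast]=0 → fast++
(s=3,f=9) a[fast]=0 → fast++
(s=3,f=10) a[fast]=7≠0 swap→a[3]=7 → slow++,fast++
(s=4,f=11) a[fast]=0 → fast++
(s=4,f=12) a[fast]=7≠0 swap→a[4]=7 → slow++,fast++
(s=5,f=13) a[fast]=1≠0 swap→a[5]=1 → slow++,fast++
(s=6,f=14) a[fast]=0 → fast++
(s=6,f=15) a[fast]=3≠0 swap→a[6]=3 → slow++,fast++
(s=7,f=16) a[fast]=7≠0 swap→a[7]=7 → slow++,fast++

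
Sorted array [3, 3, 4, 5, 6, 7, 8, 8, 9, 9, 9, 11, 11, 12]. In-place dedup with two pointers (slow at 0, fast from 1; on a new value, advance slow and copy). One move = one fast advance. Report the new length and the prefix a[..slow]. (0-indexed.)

length 9; prefix = [3, 4, 5, 6, 7, 8, 9, 11, 12]

slow=0 fast=1: a[fast]=3=a[slow] dup, fast++
slow=0 fast=2: a[fast]=4≠a[slow]=3 write a[1]=4, slow++,fast++
slow=1 fast=3: a[fast]=5≠a[slow]=4 write a[2]=5, slow++,fast++
slow=2 fast=4: a[fast]=6≠a[slow]=5 write a[3]=6, slow++,fast++
slow=3 fast=5: a[fast]=7≠a[slow]=6 write a[4]=7, slow++,fast++
slow=4 fast=6: a[fast]=8≠a[slow]=7 write a[5]=8, slow++,fast++
slow=5 fast=7: a[fast]=8=a[slow] dup, fast++
slow=5 fast=8: a[fast]=9≠a[slow]=8 write a[6]=9, slow++,fast++
slow=6 fast=9: a[fast]=9=a[slow] dup, fast++
slow=6 fast=10: a[fast]=9=a[slow] dup, fast++
slow=6 fast=11: a[fast]=11≠a[slow]=9 write a[7]=11, slow++,fast++
slow=7 fast=12: a[fast]=11=a[slow] dup, fast++
slow=7 fast=13: a[fast]=12≠a[slow]=11 write a[8]=12, slow++,fast++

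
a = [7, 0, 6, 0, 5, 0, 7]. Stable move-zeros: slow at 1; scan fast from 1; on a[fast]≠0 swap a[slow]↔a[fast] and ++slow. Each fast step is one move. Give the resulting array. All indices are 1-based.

slow=1 fast=1: a[fast]=7≠0 swap→a[1]=7, slow++,fast++
slow=2 fast=2: a[fast]=0, fast++
slow=2 fast=3: a[fast]=6≠0 swap→a[2]=6, slow++,fast++
slow=3 fast=4: a[fast]=0, fast++
slow=3 fast=5: a[fast]=5≠0 swap→a[3]=5, slow++,fast++
slow=4 fast=6: a[fast]=0, fast++
slow=4 fast=7: a[fast]=7≠0 swap→a[4]=7, slow++,fast++

[7, 6, 5, 7, 0, 0, 0]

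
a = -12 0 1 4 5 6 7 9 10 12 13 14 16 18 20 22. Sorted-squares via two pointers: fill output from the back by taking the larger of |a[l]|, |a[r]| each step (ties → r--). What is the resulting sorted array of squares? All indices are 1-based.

[0, 1, 16, 25, 36, 49, 81, 100, 144, 144, 169, 196, 256, 324, 400, 484]

l=1 r=16: |-12|<=|22| out[16]=484, r--
l=1 r=15: |-12|<=|20| out[15]=400, r--
l=1 r=14: |-12|<=|18| out[14]=324, r--
l=1 r=13: |-12|<=|16| out[13]=256, r--
l=1 r=12: |-12|<=|14| out[12]=196, r--
l=1 r=11: |-12|<=|13| out[11]=169, r--
l=1 r=10: |-12|<=|12| out[10]=144, r--
l=1 r=9: |-12|>|10| out[9]=144, l++
l=2 r=9: |0|<=|10| out[8]=100, r--
l=2 r=8: |0|<=|9| out[7]=81, r--
l=2 r=7: |0|<=|7| out[6]=49, r--
l=2 r=6: |0|<=|6| out[5]=36, r--
l=2 r=5: |0|<=|5| out[4]=25, r--
l=2 r=4: |0|<=|4| out[3]=16, r--
l=2 r=3: |0|<=|1| out[2]=1, r--
l=2 r=2: |0|<=|0| out[1]=0, r--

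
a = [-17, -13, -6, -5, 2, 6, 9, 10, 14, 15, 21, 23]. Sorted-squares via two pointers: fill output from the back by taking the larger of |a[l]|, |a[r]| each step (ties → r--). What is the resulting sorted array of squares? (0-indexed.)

l=0 r=11: |-17|<=|23| out[11]=529, r--
l=0 r=10: |-17|<=|21| out[10]=441, r--
l=0 r=9: |-17|>|15| out[9]=289, l++
l=1 r=9: |-13|<=|15| out[8]=225, r--
l=1 r=8: |-13|<=|14| out[7]=196, r--
l=1 r=7: |-13|>|10| out[6]=169, l++
l=2 r=7: |-6|<=|10| out[5]=100, r--
l=2 r=6: |-6|<=|9| out[4]=81, r--
l=2 r=5: |-6|<=|6| out[3]=36, r--
l=2 r=4: |-6|>|2| out[2]=36, l++
l=3 r=4: |-5|>|2| out[1]=25, l++
l=4 r=4: |2|<=|2| out[0]=4, r--

[4, 25, 36, 36, 81, 100, 169, 196, 225, 289, 441, 529]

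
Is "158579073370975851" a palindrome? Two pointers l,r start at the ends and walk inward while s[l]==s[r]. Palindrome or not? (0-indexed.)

palindrome

l=0 r=17: '1'=='1', l++,r--
l=1 r=16: '5'=='5', l++,r--
l=2 r=15: '8'=='8', l++,r--
l=3 r=14: '5'=='5', l++,r--
l=4 r=13: '7'=='7', l++,r--
l=5 r=12: '9'=='9', l++,r--
l=6 r=11: '0'=='0', l++,r--
l=7 r=10: '7'=='7', l++,r--
l=8 r=9: '3'=='3', l++,r--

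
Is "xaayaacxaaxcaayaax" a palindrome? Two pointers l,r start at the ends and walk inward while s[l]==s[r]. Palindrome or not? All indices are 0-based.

l=0 r=17: 'x'=='x', l++,r--
l=1 r=16: 'a'=='a', l++,r--
l=2 r=15: 'a'=='a', l++,r--
l=3 r=14: 'y'=='y', l++,r--
l=4 r=13: 'a'=='a', l++,r--
l=5 r=12: 'a'=='a', l++,r--
l=6 r=11: 'c'=='c', l++,r--
l=7 r=10: 'x'=='x', l++,r--
l=8 r=9: 'a'=='a', l++,r--

palindrome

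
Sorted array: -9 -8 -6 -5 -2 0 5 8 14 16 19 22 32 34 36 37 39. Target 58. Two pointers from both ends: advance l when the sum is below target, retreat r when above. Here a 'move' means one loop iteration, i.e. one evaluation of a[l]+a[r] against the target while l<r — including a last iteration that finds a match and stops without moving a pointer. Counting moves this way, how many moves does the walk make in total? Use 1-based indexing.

l=1 r=17: -9+39=30 <58, l++
l=2 r=17: -8+39=31 <58, l++
l=3 r=17: -6+39=33 <58, l++
l=4 r=17: -5+39=34 <58, l++
l=5 r=17: -2+39=37 <58, l++
l=6 r=17: 0+39=39 <58, l++
l=7 r=17: 5+39=44 <58, l++
l=8 r=17: 8+39=47 <58, l++
l=9 r=17: 14+39=53 <58, l++
l=10 r=17: 16+39=55 <58, l++
l=11 r=17: 19+39=58, found

11 moves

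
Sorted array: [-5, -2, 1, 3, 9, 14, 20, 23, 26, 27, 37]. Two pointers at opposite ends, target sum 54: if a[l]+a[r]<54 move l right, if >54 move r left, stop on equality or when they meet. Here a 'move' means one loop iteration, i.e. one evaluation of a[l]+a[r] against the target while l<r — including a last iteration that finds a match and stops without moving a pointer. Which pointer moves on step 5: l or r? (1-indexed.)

l

l=1 r=11: -5+37=32 <54, l++
l=2 r=11: -2+37=35 <54, l++
l=3 r=11: 1+37=38 <54, l++
l=4 r=11: 3+37=40 <54, l++
l=5 r=11: 9+37=46 <54, l++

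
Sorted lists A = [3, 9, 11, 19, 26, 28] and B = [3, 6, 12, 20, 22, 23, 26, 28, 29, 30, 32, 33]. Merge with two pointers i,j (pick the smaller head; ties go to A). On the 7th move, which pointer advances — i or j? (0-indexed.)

[i=0,j=0] A[i]=3<=B[j]=3 take 3 → i++
[i=1,j=0] A[i]=9>B[j]=3 take 3 → j++
[i=1,j=1] A[i]=9>B[j]=6 take 6 → j++
[i=1,j=2] A[i]=9<=B[j]=12 take 9 → i++
[i=2,j=2] A[i]=11<=B[j]=12 take 11 → i++
[i=3,j=2] A[i]=19>B[j]=12 take 12 → j++
[i=3,j=3] A[i]=19<=B[j]=20 take 19 → i++

i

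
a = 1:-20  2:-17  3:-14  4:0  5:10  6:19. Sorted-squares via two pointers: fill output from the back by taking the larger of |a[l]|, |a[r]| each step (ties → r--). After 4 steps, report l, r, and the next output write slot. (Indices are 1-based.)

l=4, r=5, next write slot=2

l=1 r=6: |-20|>|19| out[6]=400, l++
l=2 r=6: |-17|<=|19| out[5]=361, r--
l=2 r=5: |-17|>|10| out[4]=289, l++
l=3 r=5: |-14|>|10| out[3]=196, l++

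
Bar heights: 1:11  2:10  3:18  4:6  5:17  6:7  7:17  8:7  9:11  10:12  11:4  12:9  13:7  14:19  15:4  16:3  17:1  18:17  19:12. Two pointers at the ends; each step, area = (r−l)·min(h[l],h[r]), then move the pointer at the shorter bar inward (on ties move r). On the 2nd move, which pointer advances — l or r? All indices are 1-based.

[1,19] min(11,12)*18=198 best=198 * → l++
[2,19] min(10,12)*17=170 best=198 → l++

l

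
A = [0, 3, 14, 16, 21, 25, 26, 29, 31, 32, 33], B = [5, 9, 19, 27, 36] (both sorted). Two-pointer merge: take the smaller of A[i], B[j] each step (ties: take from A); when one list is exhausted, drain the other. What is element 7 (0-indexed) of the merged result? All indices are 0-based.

i=0 j=0: A[i]=0<=B[j]=5 take 0, i++
i=1 j=0: A[i]=3<=B[j]=5 take 3, i++
i=2 j=0: A[i]=14>B[j]=5 take 5, j++
i=2 j=1: A[i]=14>B[j]=9 take 9, j++
i=2 j=2: A[i]=14<=B[j]=19 take 14, i++
i=3 j=2: A[i]=16<=B[j]=19 take 16, i++
i=4 j=2: A[i]=21>B[j]=19 take 19, j++
i=4 j=3: A[i]=21<=B[j]=27 take 21, i++
i=5 j=3: A[i]=25<=B[j]=27 take 25, i++
i=6 j=3: A[i]=26<=B[j]=27 take 26, i++
i=7 j=3: A[i]=29>B[j]=27 take 27, j++
i=7 j=4: A[i]=29<=B[j]=36 take 29, i++
i=8 j=4: A[i]=31<=B[j]=36 take 31, i++
i=9 j=4: A[i]=32<=B[j]=36 take 32, i++
i=10 j=4: A[i]=33<=B[j]=36 take 33, i++
i=11 j=4: A done, take B[j]=36, j++

merged[7] = 21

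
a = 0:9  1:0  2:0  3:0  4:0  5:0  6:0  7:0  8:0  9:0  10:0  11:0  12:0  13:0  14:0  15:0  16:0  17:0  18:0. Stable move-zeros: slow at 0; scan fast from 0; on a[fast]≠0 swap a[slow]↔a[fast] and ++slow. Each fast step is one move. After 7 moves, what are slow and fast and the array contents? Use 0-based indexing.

slow=1, fast=7, a=[9, 0, 0, 0, 0, 0, 0, 0, 0, 0, 0, 0, 0, 0, 0, 0, 0, 0, 0]

(s=0,f=0) a[fast]=9≠0 swap→a[0]=9 → slow++,fast++
(s=1,f=1) a[fast]=0 → fast++
(s=1,f=2) a[fast]=0 → fast++
(s=1,f=3) a[fast]=0 → fast++
(s=1,f=4) a[fast]=0 → fast++
(s=1,f=5) a[fast]=0 → fast++
(s=1,f=6) a[fast]=0 → fast++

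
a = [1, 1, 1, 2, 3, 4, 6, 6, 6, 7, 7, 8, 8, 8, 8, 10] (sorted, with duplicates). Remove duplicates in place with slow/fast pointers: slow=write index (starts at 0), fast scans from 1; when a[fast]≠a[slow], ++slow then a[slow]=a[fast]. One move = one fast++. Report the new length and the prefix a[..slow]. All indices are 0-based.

(s=0,f=1) a[fast]=1=a[slow] dup → fast++
(s=0,f=2) a[fast]=1=a[slow] dup → fast++
(s=0,f=3) a[fast]=2≠a[slow]=1 write a[1]=2 → slow++,fast++
(s=1,f=4) a[fast]=3≠a[slow]=2 write a[2]=3 → slow++,fast++
(s=2,f=5) a[fast]=4≠a[slow]=3 write a[3]=4 → slow++,fast++
(s=3,f=6) a[fast]=6≠a[slow]=4 write a[4]=6 → slow++,fast++
(s=4,f=7) a[fast]=6=a[slow] dup → fast++
(s=4,f=8) a[fast]=6=a[slow] dup → fast++
(s=4,f=9) a[fast]=7≠a[slow]=6 write a[5]=7 → slow++,fast++
(s=5,f=10) a[fast]=7=a[slow] dup → fast++
(s=5,f=11) a[fast]=8≠a[slow]=7 write a[6]=8 → slow++,fast++
(s=6,f=12) a[fast]=8=a[slow] dup → fast++
(s=6,f=13) a[fast]=8=a[slow] dup → fast++
(s=6,f=14) a[fast]=8=a[slow] dup → fast++
(s=6,f=15) a[fast]=10≠a[slow]=8 write a[7]=10 → slow++,fast++

length 8; prefix = [1, 2, 3, 4, 6, 7, 8, 10]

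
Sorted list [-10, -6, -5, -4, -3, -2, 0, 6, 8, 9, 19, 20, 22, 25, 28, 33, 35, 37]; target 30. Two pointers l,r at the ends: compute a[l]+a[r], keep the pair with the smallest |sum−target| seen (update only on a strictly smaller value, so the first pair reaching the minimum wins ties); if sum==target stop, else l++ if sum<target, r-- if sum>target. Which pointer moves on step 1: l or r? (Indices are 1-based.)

[1,18] -10+37=27 d=3 * → l++

l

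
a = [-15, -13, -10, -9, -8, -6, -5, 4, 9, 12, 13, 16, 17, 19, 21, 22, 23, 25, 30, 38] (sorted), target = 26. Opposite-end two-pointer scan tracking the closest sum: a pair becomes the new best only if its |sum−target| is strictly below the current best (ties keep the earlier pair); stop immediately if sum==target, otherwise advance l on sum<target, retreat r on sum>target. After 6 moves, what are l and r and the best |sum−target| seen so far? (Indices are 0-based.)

l=5, r=18, best |Δ|=1

l=0 r=19: -15+38=23 d=3 *, l++
l=1 r=19: -13+38=25 d=1 *, l++
l=2 r=19: -10+38=28 d=2, r--
l=2 r=18: -10+30=20 d=6, l++
l=3 r=18: -9+30=21 d=5, l++
l=4 r=18: -8+30=22 d=4, l++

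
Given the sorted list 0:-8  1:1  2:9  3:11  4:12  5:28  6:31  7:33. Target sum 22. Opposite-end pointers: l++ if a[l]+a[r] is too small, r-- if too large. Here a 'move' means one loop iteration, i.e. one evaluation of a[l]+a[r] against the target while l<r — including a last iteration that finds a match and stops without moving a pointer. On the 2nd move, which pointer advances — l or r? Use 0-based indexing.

[0,7] -8+33=25 >22 → r--
[0,6] -8+31=23 >22 → r--

r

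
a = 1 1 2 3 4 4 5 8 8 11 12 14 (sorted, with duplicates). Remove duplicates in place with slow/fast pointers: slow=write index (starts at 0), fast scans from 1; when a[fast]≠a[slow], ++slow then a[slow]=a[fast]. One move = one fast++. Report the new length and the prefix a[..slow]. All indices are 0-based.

slow=0 fast=1: a[fast]=1=a[slow] dup, fast++
slow=0 fast=2: a[fast]=2≠a[slow]=1 write a[1]=2, slow++,fast++
slow=1 fast=3: a[fast]=3≠a[slow]=2 write a[2]=3, slow++,fast++
slow=2 fast=4: a[fast]=4≠a[slow]=3 write a[3]=4, slow++,fast++
slow=3 fast=5: a[fast]=4=a[slow] dup, fast++
slow=3 fast=6: a[fast]=5≠a[slow]=4 write a[4]=5, slow++,fast++
slow=4 fast=7: a[fast]=8≠a[slow]=5 write a[5]=8, slow++,fast++
slow=5 fast=8: a[fast]=8=a[slow] dup, fast++
slow=5 fast=9: a[fast]=11≠a[slow]=8 write a[6]=11, slow++,fast++
slow=6 fast=10: a[fast]=12≠a[slow]=11 write a[7]=12, slow++,fast++
slow=7 fast=11: a[fast]=14≠a[slow]=12 write a[8]=14, slow++,fast++

length 9; prefix = [1, 2, 3, 4, 5, 8, 11, 12, 14]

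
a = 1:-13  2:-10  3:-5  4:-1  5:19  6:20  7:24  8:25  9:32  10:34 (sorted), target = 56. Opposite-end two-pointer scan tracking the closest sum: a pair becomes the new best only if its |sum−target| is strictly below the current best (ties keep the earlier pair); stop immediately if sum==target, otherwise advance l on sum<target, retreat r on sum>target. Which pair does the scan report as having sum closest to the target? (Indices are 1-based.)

pair (24, 32) with sum 56 (|Δ|=0)

l=1 r=10: -13+34=21 d=35 *, l++
l=2 r=10: -10+34=24 d=32 *, l++
l=3 r=10: -5+34=29 d=27 *, l++
l=4 r=10: -1+34=33 d=23 *, l++
l=5 r=10: 19+34=53 d=3 *, l++
l=6 r=10: 20+34=54 d=2 *, l++
l=7 r=10: 24+34=58 d=2, r--
l=7 r=9: 24+32=56 d=0 *, stop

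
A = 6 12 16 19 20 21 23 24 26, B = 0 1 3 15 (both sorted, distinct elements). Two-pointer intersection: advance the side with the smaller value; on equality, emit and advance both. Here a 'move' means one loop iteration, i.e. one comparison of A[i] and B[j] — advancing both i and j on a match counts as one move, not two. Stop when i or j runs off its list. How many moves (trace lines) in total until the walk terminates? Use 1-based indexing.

i=1 j=1: 6>0, j++
i=1 j=2: 6>1, j++
i=1 j=3: 6>3, j++
i=1 j=4: 6<15, i++
i=2 j=4: 12<15, i++
i=3 j=4: 16>15, j++

6 moves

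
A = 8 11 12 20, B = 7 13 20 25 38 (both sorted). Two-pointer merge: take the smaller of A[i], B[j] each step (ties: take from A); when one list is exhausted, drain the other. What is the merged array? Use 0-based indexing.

[7, 8, 11, 12, 13, 20, 20, 25, 38]

i=0 j=0: A[i]=8>B[j]=7 take 7, j++
i=0 j=1: A[i]=8<=B[j]=13 take 8, i++
i=1 j=1: A[i]=11<=B[j]=13 take 11, i++
i=2 j=1: A[i]=12<=B[j]=13 take 12, i++
i=3 j=1: A[i]=20>B[j]=13 take 13, j++
i=3 j=2: A[i]=20<=B[j]=20 take 20, i++
i=4 j=2: A done, take B[j]=20, j++
i=4 j=3: A done, take B[j]=25, j++
i=4 j=4: A done, take B[j]=38, j++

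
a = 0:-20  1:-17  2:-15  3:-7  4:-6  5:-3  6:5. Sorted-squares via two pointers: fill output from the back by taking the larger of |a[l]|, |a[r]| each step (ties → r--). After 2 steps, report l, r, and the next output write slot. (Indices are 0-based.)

[0,6] |-20|>|5| out[6]=400 → l++
[1,6] |-17|>|5| out[5]=289 → l++

l=2, r=6, next write slot=4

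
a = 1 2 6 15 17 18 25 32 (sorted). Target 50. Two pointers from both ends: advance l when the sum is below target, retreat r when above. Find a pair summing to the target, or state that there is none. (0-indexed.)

(18, 32)

[0,7] 1+32=33 <50 → l++
[1,7] 2+32=34 <50 → l++
[2,7] 6+32=38 <50 → l++
[3,7] 15+32=47 <50 → l++
[4,7] 17+32=49 <50 → l++
[5,7] 18+32=50 → found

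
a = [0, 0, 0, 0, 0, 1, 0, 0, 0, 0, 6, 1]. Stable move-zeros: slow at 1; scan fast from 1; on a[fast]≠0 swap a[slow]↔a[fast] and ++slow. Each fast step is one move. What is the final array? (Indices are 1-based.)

[1, 6, 1, 0, 0, 0, 0, 0, 0, 0, 0, 0]

(s=1,f=1) a[fast]=0 → fast++
(s=1,f=2) a[fast]=0 → fast++
(s=1,f=3) a[fast]=0 → fast++
(s=1,f=4) a[fast]=0 → fast++
(s=1,f=5) a[fast]=0 → fast++
(s=1,f=6) a[fast]=1≠0 swap→a[1]=1 → slow++,fast++
(s=2,f=7) a[fast]=0 → fast++
(s=2,f=8) a[fast]=0 → fast++
(s=2,f=9) a[fast]=0 → fast++
(s=2,f=10) a[fast]=0 → fast++
(s=2,f=11) a[fast]=6≠0 swap→a[2]=6 → slow++,fast++
(s=3,f=12) a[fast]=1≠0 swap→a[3]=1 → slow++,fast++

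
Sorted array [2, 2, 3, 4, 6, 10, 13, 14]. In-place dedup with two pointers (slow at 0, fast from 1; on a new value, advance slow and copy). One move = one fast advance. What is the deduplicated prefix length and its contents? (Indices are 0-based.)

length 7; prefix = [2, 3, 4, 6, 10, 13, 14]

(s=0,f=1) a[fast]=2=a[slow] dup → fast++
(s=0,f=2) a[fast]=3≠a[slow]=2 write a[1]=3 → slow++,fast++
(s=1,f=3) a[fast]=4≠a[slow]=3 write a[2]=4 → slow++,fast++
(s=2,f=4) a[fast]=6≠a[slow]=4 write a[3]=6 → slow++,fast++
(s=3,f=5) a[fast]=10≠a[slow]=6 write a[4]=10 → slow++,fast++
(s=4,f=6) a[fast]=13≠a[slow]=10 write a[5]=13 → slow++,fast++
(s=5,f=7) a[fast]=14≠a[slow]=13 write a[6]=14 → slow++,fast++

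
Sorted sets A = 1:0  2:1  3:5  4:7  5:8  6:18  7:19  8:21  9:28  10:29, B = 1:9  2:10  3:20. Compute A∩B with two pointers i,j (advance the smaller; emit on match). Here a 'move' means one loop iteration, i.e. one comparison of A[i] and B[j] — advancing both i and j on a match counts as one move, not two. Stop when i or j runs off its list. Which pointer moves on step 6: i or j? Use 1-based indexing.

i=1 j=1: 0<9, i++
i=2 j=1: 1<9, i++
i=3 j=1: 5<9, i++
i=4 j=1: 7<9, i++
i=5 j=1: 8<9, i++
i=6 j=1: 18>9, j++

j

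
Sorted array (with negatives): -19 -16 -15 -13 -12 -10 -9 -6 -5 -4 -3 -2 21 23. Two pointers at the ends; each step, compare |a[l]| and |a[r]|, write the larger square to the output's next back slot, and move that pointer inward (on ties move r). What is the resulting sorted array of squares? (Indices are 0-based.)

l=0 r=13: |-19|<=|23| out[13]=529, r--
l=0 r=12: |-19|<=|21| out[12]=441, r--
l=0 r=11: |-19|>|-2| out[11]=361, l++
l=1 r=11: |-16|>|-2| out[10]=256, l++
l=2 r=11: |-15|>|-2| out[9]=225, l++
l=3 r=11: |-13|>|-2| out[8]=169, l++
l=4 r=11: |-12|>|-2| out[7]=144, l++
l=5 r=11: |-10|>|-2| out[6]=100, l++
l=6 r=11: |-9|>|-2| out[5]=81, l++
l=7 r=11: |-6|>|-2| out[4]=36, l++
l=8 r=11: |-5|>|-2| out[3]=25, l++
l=9 r=11: |-4|>|-2| out[2]=16, l++
l=10 r=11: |-3|>|-2| out[1]=9, l++
l=11 r=11: |-2|<=|-2| out[0]=4, r--

[4, 9, 16, 25, 36, 81, 100, 144, 169, 225, 256, 361, 441, 529]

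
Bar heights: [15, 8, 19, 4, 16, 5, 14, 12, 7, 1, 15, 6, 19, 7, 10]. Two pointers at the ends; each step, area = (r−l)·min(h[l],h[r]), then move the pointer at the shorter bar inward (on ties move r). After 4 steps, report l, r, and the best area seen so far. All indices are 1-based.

l=3, r=13, best area=180

[1,15] min(15,10)*14=140 best=140 * → r--
[1,14] min(15,7)*13=91 best=140 → r--
[1,13] min(15,19)*12=180 best=180 * → l++
[2,13] min(8,19)*11=88 best=180 → l++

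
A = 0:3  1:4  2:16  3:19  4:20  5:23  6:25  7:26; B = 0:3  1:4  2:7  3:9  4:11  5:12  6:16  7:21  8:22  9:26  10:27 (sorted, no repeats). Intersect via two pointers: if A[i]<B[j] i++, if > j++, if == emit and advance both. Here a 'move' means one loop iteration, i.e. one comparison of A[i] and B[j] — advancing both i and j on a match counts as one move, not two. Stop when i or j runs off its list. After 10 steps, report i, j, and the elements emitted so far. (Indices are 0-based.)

i=5, j=8, emitted=[3, 4, 16]

i=0 j=0: 3==3 emit, i++,j++
i=1 j=1: 4==4 emit, i++,j++
i=2 j=2: 16>7, j++
i=2 j=3: 16>9, j++
i=2 j=4: 16>11, j++
i=2 j=5: 16>12, j++
i=2 j=6: 16==16 emit, i++,j++
i=3 j=7: 19<21, i++
i=4 j=7: 20<21, i++
i=5 j=7: 23>21, j++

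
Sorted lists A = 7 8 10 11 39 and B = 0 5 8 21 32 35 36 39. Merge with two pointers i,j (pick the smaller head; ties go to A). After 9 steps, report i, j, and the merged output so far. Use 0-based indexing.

i=4, j=5, merged so far=[0, 5, 7, 8, 8, 10, 11, 21, 32]

i=0 j=0: A[i]=7>B[j]=0 take 0, j++
i=0 j=1: A[i]=7>B[j]=5 take 5, j++
i=0 j=2: A[i]=7<=B[j]=8 take 7, i++
i=1 j=2: A[i]=8<=B[j]=8 take 8, i++
i=2 j=2: A[i]=10>B[j]=8 take 8, j++
i=2 j=3: A[i]=10<=B[j]=21 take 10, i++
i=3 j=3: A[i]=11<=B[j]=21 take 11, i++
i=4 j=3: A[i]=39>B[j]=21 take 21, j++
i=4 j=4: A[i]=39>B[j]=32 take 32, j++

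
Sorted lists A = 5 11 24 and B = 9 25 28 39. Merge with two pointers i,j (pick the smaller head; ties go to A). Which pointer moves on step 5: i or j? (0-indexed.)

i=0 j=0: A[i]=5<=B[j]=9 take 5, i++
i=1 j=0: A[i]=11>B[j]=9 take 9, j++
i=1 j=1: A[i]=11<=B[j]=25 take 11, i++
i=2 j=1: A[i]=24<=B[j]=25 take 24, i++
i=3 j=1: A done, take B[j]=25, j++

j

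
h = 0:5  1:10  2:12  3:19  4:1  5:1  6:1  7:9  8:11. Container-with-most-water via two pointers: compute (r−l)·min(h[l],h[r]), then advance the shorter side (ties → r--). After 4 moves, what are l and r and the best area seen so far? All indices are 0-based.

l=0 r=8: min(5,11)*8=40 best=40 *, l++
l=1 r=8: min(10,11)*7=70 best=70 *, l++
l=2 r=8: min(12,11)*6=66 best=70, r--
l=2 r=7: min(12,9)*5=45 best=70, r--

l=2, r=6, best area=70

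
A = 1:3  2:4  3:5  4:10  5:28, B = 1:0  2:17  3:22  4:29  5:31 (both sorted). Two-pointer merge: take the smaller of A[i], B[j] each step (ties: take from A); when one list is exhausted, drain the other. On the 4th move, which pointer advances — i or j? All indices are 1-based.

i

[i=1,j=1] A[i]=3>B[j]=0 take 0 → j++
[i=1,j=2] A[i]=3<=B[j]=17 take 3 → i++
[i=2,j=2] A[i]=4<=B[j]=17 take 4 → i++
[i=3,j=2] A[i]=5<=B[j]=17 take 5 → i++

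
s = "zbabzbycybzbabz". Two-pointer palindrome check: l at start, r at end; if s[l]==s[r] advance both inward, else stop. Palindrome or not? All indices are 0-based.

palindrome

l=0 r=14: 'z'=='z', l++,r--
l=1 r=13: 'b'=='b', l++,r--
l=2 r=12: 'a'=='a', l++,r--
l=3 r=11: 'b'=='b', l++,r--
l=4 r=10: 'z'=='z', l++,r--
l=5 r=9: 'b'=='b', l++,r--
l=6 r=8: 'y'=='y', l++,r--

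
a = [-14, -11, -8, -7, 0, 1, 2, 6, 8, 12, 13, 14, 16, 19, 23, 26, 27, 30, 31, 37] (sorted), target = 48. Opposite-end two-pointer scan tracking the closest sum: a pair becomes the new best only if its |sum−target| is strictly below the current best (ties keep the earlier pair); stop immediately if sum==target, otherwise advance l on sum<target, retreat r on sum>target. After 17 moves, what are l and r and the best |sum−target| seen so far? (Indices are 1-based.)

l=1 r=20: -14+37=23 d=25 *, l++
l=2 r=20: -11+37=26 d=22 *, l++
l=3 r=20: -8+37=29 d=19 *, l++
l=4 r=20: -7+37=30 d=18 *, l++
l=5 r=20: 0+37=37 d=11 *, l++
l=6 r=20: 1+37=38 d=10 *, l++
l=7 r=20: 2+37=39 d=9 *, l++
l=8 r=20: 6+37=43 d=5 *, l++
l=9 r=20: 8+37=45 d=3 *, l++
l=10 r=20: 12+37=49 d=1 *, r--
l=10 r=19: 12+31=43 d=5, l++
l=11 r=19: 13+31=44 d=4, l++
l=12 r=19: 14+31=45 d=3, l++
l=13 r=19: 16+31=47 d=1, l++
l=14 r=19: 19+31=50 d=2, r--
l=14 r=18: 19+30=49 d=1, r--
l=14 r=17: 19+27=46 d=2, l++

l=15, r=17, best |Δ|=1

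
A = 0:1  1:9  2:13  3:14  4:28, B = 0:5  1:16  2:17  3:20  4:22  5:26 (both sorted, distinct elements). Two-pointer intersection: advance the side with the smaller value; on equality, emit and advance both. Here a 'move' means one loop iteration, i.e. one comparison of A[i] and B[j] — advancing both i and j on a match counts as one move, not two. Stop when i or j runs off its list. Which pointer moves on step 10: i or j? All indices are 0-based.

i=0 j=0: 1<5, i++
i=1 j=0: 9>5, j++
i=1 j=1: 9<16, i++
i=2 j=1: 13<16, i++
i=3 j=1: 14<16, i++
i=4 j=1: 28>16, j++
i=4 j=2: 28>17, j++
i=4 j=3: 28>20, j++
i=4 j=4: 28>22, j++
i=4 j=5: 28>26, j++

j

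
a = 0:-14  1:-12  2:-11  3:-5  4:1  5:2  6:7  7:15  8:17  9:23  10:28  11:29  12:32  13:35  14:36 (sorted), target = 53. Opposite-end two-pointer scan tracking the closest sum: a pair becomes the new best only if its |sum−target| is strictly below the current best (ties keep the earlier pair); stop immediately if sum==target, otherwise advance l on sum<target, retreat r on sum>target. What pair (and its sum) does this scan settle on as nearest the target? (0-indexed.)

l=0 r=14: -14+36=22 d=31 *, l++
l=1 r=14: -12+36=24 d=29 *, l++
l=2 r=14: -11+36=25 d=28 *, l++
l=3 r=14: -5+36=31 d=22 *, l++
l=4 r=14: 1+36=37 d=16 *, l++
l=5 r=14: 2+36=38 d=15 *, l++
l=6 r=14: 7+36=43 d=10 *, l++
l=7 r=14: 15+36=51 d=2 *, l++
l=8 r=14: 17+36=53 d=0 *, stop

pair (17, 36) with sum 53 (|Δ|=0)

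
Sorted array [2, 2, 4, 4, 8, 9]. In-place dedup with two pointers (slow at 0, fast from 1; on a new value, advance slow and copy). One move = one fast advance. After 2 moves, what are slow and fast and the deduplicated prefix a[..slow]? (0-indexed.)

slow=1, fast=3, prefix=[2, 4]

slow=0 fast=1: a[fast]=2=a[slow] dup, fast++
slow=0 fast=2: a[fast]=4≠a[slow]=2 write a[1]=4, slow++,fast++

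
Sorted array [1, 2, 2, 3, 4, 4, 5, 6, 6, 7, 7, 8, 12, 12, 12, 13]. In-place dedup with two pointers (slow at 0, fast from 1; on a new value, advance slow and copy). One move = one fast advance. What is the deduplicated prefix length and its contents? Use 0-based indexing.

length 10; prefix = [1, 2, 3, 4, 5, 6, 7, 8, 12, 13]

(s=0,f=1) a[fast]=2≠a[slow]=1 write a[1]=2 → slow++,fast++
(s=1,f=2) a[fast]=2=a[slow] dup → fast++
(s=1,f=3) a[fast]=3≠a[slow]=2 write a[2]=3 → slow++,fast++
(s=2,f=4) a[fast]=4≠a[slow]=3 write a[3]=4 → slow++,fast++
(s=3,f=5) a[fast]=4=a[slow] dup → fast++
(s=3,f=6) a[fast]=5≠a[slow]=4 write a[4]=5 → slow++,fast++
(s=4,f=7) a[fast]=6≠a[slow]=5 write a[5]=6 → slow++,fast++
(s=5,f=8) a[fast]=6=a[slow] dup → fast++
(s=5,f=9) a[fast]=7≠a[slow]=6 write a[6]=7 → slow++,fast++
(s=6,f=10) a[fast]=7=a[slow] dup → fast++
(s=6,f=11) a[fast]=8≠a[slow]=7 write a[7]=8 → slow++,fast++
(s=7,f=12) a[fast]=12≠a[slow]=8 write a[8]=12 → slow++,fast++
(s=8,f=13) a[fast]=12=a[slow] dup → fast++
(s=8,f=14) a[fast]=12=a[slow] dup → fast++
(s=8,f=15) a[fast]=13≠a[slow]=12 write a[9]=13 → slow++,fast++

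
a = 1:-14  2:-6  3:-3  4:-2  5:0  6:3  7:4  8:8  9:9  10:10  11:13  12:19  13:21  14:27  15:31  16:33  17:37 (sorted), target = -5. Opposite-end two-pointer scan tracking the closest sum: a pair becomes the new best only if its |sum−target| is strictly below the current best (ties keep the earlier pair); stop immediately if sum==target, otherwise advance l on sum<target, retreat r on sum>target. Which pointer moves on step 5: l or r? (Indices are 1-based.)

[1,17] -14+37=23 d=28 * → r--
[1,16] -14+33=19 d=24 * → r--
[1,15] -14+31=17 d=22 * → r--
[1,14] -14+27=13 d=18 * → r--
[1,13] -14+21=7 d=12 * → r--

r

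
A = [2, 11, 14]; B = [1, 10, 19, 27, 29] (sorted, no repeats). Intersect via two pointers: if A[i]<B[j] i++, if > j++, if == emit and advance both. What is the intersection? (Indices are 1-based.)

intersection = []

[i=1,j=1] 2>1 → j++
[i=1,j=2] 2<10 → i++
[i=2,j=2] 11>10 → j++
[i=2,j=3] 11<19 → i++
[i=3,j=3] 14<19 → i++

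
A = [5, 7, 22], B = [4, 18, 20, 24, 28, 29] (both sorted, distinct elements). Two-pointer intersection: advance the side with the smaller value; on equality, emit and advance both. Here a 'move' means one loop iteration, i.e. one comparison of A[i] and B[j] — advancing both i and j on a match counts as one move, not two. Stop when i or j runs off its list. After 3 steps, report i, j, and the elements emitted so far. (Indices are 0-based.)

i=0 j=0: 5>4, j++
i=0 j=1: 5<18, i++
i=1 j=1: 7<18, i++

i=2, j=1, emitted=[]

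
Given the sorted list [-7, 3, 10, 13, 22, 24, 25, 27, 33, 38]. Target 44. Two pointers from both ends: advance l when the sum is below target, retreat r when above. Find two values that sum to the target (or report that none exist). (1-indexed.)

l=1 r=10: -7+38=31 <44, l++
l=2 r=10: 3+38=41 <44, l++
l=3 r=10: 10+38=48 >44, r--
l=3 r=9: 10+33=43 <44, l++
l=4 r=9: 13+33=46 >44, r--
l=4 r=8: 13+27=40 <44, l++
l=5 r=8: 22+27=49 >44, r--
l=5 r=7: 22+25=47 >44, r--
l=5 r=6: 22+24=46 >44, r--

no pair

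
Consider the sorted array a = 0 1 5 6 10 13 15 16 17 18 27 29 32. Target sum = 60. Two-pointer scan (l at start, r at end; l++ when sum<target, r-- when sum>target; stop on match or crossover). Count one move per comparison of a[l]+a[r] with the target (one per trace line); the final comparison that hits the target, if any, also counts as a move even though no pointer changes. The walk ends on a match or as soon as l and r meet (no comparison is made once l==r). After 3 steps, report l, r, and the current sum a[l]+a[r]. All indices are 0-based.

l=3, r=12, sum=38

[0,12] 0+32=32 <60 → l++
[1,12] 1+32=33 <60 → l++
[2,12] 5+32=37 <60 → l++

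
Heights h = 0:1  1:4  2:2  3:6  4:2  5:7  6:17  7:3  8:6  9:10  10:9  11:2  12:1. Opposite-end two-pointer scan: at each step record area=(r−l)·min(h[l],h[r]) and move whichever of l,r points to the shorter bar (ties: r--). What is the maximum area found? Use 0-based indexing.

max area = 42

l=0 r=12: min(1,1)*12=12 best=12 *, r--
l=0 r=11: min(1,2)*11=11 best=12, l++
l=1 r=11: min(4,2)*10=20 best=20 *, r--
l=1 r=10: min(4,9)*9=36 best=36 *, l++
l=2 r=10: min(2,9)*8=16 best=36, l++
l=3 r=10: min(6,9)*7=42 best=42 *, l++
l=4 r=10: min(2,9)*6=12 best=42, l++
l=5 r=10: min(7,9)*5=35 best=42, l++
l=6 r=10: min(17,9)*4=36 best=42, r--
l=6 r=9: min(17,10)*3=30 best=42, r--
l=6 r=8: min(17,6)*2=12 best=42, r--
l=6 r=7: min(17,3)*1=3 best=42, r--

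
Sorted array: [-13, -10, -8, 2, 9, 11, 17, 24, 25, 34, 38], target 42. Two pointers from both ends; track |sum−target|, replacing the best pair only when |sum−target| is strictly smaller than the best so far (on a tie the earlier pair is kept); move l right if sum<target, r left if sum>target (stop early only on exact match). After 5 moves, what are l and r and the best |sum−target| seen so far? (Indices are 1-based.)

[1,11] -13+38=25 d=17 * → l++
[2,11] -10+38=28 d=14 * → l++
[3,11] -8+38=30 d=12 * → l++
[4,11] 2+38=40 d=2 * → l++
[5,11] 9+38=47 d=5 → r--

l=5, r=10, best |Δ|=2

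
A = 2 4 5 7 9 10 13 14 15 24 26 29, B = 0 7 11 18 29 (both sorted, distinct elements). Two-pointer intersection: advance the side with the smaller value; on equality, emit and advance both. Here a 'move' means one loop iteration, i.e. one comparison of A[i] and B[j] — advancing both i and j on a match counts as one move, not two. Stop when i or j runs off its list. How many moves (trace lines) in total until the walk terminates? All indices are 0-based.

15 moves

i=0 j=0: 2>0, j++
i=0 j=1: 2<7, i++
i=1 j=1: 4<7, i++
i=2 j=1: 5<7, i++
i=3 j=1: 7==7 emit, i++,j++
i=4 j=2: 9<11, i++
i=5 j=2: 10<11, i++
i=6 j=2: 13>11, j++
i=6 j=3: 13<18, i++
i=7 j=3: 14<18, i++
i=8 j=3: 15<18, i++
i=9 j=3: 24>18, j++
i=9 j=4: 24<29, i++
i=10 j=4: 26<29, i++
i=11 j=4: 29==29 emit, i++,j++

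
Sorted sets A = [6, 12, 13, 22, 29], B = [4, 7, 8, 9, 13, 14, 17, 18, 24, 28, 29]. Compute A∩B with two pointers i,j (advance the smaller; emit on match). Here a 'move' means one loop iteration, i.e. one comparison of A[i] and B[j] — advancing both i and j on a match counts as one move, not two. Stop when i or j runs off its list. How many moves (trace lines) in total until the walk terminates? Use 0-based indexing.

[i=0,j=0] 6>4 → j++
[i=0,j=1] 6<7 → i++
[i=1,j=1] 12>7 → j++
[i=1,j=2] 12>8 → j++
[i=1,j=3] 12>9 → j++
[i=1,j=4] 12<13 → i++
[i=2,j=4] 13==13 emit → i++,j++
[i=3,j=5] 22>14 → j++
[i=3,j=6] 22>17 → j++
[i=3,j=7] 22>18 → j++
[i=3,j=8] 22<24 → i++
[i=4,j=8] 29>24 → j++
[i=4,j=9] 29>28 → j++
[i=4,j=10] 29==29 emit → i++,j++

14 moves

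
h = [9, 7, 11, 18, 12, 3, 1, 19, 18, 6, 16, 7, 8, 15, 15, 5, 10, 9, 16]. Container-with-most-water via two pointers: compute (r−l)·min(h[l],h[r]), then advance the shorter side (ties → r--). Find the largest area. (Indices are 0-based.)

max area = 240

[0,18] min(9,16)*18=162 best=162 * → l++
[1,18] min(7,16)*17=119 best=162 → l++
[2,18] min(11,16)*16=176 best=176 * → l++
[3,18] min(18,16)*15=240 best=240 * → r--
[3,17] min(18,9)*14=126 best=240 → r--
[3,16] min(18,10)*13=130 best=240 → r--
[3,15] min(18,5)*12=60 best=240 → r--
[3,14] min(18,15)*11=165 best=240 → r--
[3,13] min(18,15)*10=150 best=240 → r--
[3,12] min(18,8)*9=72 best=240 → r--
[3,11] min(18,7)*8=56 best=240 → r--
[3,10] min(18,16)*7=112 best=240 → r--
[3,9] min(18,6)*6=36 best=240 → r--
[3,8] min(18,18)*5=90 best=240 → r--
[3,7] min(18,19)*4=72 best=240 → l++
[4,7] min(12,19)*3=36 best=240 → l++
[5,7] min(3,19)*2=6 best=240 → l++
[6,7] min(1,19)*1=1 best=240 → l++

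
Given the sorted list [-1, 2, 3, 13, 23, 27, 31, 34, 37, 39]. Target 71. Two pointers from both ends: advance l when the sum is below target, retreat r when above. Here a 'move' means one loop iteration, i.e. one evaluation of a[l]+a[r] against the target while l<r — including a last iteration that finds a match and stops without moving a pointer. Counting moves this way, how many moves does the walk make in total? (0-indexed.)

l=0 r=9: -1+39=38 <71, l++
l=1 r=9: 2+39=41 <71, l++
l=2 r=9: 3+39=42 <71, l++
l=3 r=9: 13+39=52 <71, l++
l=4 r=9: 23+39=62 <71, l++
l=5 r=9: 27+39=66 <71, l++
l=6 r=9: 31+39=70 <71, l++
l=7 r=9: 34+39=73 >71, r--
l=7 r=8: 34+37=71, found

9 moves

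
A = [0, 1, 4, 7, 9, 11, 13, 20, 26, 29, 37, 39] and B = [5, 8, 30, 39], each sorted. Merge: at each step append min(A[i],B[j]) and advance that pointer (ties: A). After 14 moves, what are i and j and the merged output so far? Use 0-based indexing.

i=11, j=3, merged so far=[0, 1, 4, 5, 7, 8, 9, 11, 13, 20, 26, 29, 30, 37]

i=0 j=0: A[i]=0<=B[j]=5 take 0, i++
i=1 j=0: A[i]=1<=B[j]=5 take 1, i++
i=2 j=0: A[i]=4<=B[j]=5 take 4, i++
i=3 j=0: A[i]=7>B[j]=5 take 5, j++
i=3 j=1: A[i]=7<=B[j]=8 take 7, i++
i=4 j=1: A[i]=9>B[j]=8 take 8, j++
i=4 j=2: A[i]=9<=B[j]=30 take 9, i++
i=5 j=2: A[i]=11<=B[j]=30 take 11, i++
i=6 j=2: A[i]=13<=B[j]=30 take 13, i++
i=7 j=2: A[i]=20<=B[j]=30 take 20, i++
i=8 j=2: A[i]=26<=B[j]=30 take 26, i++
i=9 j=2: A[i]=29<=B[j]=30 take 29, i++
i=10 j=2: A[i]=37>B[j]=30 take 30, j++
i=10 j=3: A[i]=37<=B[j]=39 take 37, i++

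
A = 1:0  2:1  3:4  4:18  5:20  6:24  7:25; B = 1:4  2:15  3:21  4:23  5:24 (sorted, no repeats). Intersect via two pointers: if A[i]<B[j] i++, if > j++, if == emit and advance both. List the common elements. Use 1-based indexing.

[i=1,j=1] 0<4 → i++
[i=2,j=1] 1<4 → i++
[i=3,j=1] 4==4 emit → i++,j++
[i=4,j=2] 18>15 → j++
[i=4,j=3] 18<21 → i++
[i=5,j=3] 20<21 → i++
[i=6,j=3] 24>21 → j++
[i=6,j=4] 24>23 → j++
[i=6,j=5] 24==24 emit → i++,j++

intersection = [4, 24]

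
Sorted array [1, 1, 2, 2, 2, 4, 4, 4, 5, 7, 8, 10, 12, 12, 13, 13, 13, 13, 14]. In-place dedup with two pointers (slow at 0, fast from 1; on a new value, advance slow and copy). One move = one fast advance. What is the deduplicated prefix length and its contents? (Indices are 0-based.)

length 10; prefix = [1, 2, 4, 5, 7, 8, 10, 12, 13, 14]

(s=0,f=1) a[fast]=1=a[slow] dup → fast++
(s=0,f=2) a[fast]=2≠a[slow]=1 write a[1]=2 → slow++,fast++
(s=1,f=3) a[fast]=2=a[slow] dup → fast++
(s=1,f=4) a[fast]=2=a[slow] dup → fast++
(s=1,f=5) a[fast]=4≠a[slow]=2 write a[2]=4 → slow++,fast++
(s=2,f=6) a[fast]=4=a[slow] dup → fast++
(s=2,f=7) a[fast]=4=a[slow] dup → fast++
(s=2,f=8) a[fast]=5≠a[slow]=4 write a[3]=5 → slow++,fast++
(s=3,f=9) a[fast]=7≠a[slow]=5 write a[4]=7 → slow++,fast++
(s=4,f=10) a[fast]=8≠a[slow]=7 write a[5]=8 → slow++,fast++
(s=5,f=11) a[fast]=10≠a[slow]=8 write a[6]=10 → slow++,fast++
(s=6,f=12) a[fast]=12≠a[slow]=10 write a[7]=12 → slow++,fast++
(s=7,f=13) a[fast]=12=a[slow] dup → fast++
(s=7,f=14) a[fast]=13≠a[slow]=12 write a[8]=13 → slow++,fast++
(s=8,f=15) a[fast]=13=a[slow] dup → fast++
(s=8,f=16) a[fast]=13=a[slow] dup → fast++
(s=8,f=17) a[fast]=13=a[slow] dup → fast++
(s=8,f=18) a[fast]=14≠a[slow]=13 write a[9]=14 → slow++,fast++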